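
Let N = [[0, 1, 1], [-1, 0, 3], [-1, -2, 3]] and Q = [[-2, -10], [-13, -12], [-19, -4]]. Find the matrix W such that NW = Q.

W = [[-2, -6], [3, -4], [-5, -6]]

Since N multiplies W on the left, W = N⁻¹Q.
N has determinant 2; N⁻¹ = [[3, -5/2, 3/2], [0, 1/2, -1/2], [1, -1/2, 1/2]].
W = N⁻¹Q = [[3, -5/2, 3/2], [0, 1/2, -1/2], [1, -1/2, 1/2]] · [[-2, -10], [-13, -12], [-19, -4]] = [[-2, -6], [3, -4], [-5, -6]].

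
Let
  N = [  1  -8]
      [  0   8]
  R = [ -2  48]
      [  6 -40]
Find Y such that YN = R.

Y = [[-2, 4], [6, 1]]

Since N sits to the right of Y, Y = RN⁻¹.
N has determinant 8; N⁻¹ = [[1, 1], [0, 1/8]].
Y = RN⁻¹ = [[-2, 48], [6, -40]] · [[1, 1], [0, 1/8]] = [[-2, 4], [6, 1]].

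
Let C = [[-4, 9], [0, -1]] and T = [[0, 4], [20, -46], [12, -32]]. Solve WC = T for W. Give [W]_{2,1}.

-5

Right-multiplying both sides by C⁻¹ gives W = TC⁻¹.
C has determinant 4; C⁻¹ = [[-1/4, -9/4], [0, -1]].
W = TC⁻¹ = [[0, 4], [20, -46], [12, -32]] · [[-1/4, -9/4], [0, -1]] = [[0, -4], [-5, 1], [-3, 5]].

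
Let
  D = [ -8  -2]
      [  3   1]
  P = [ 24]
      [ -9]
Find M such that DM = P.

Left-multiplying both sides by D⁻¹ gives M = D⁻¹P.
det D = -2, so D⁻¹ = [[-1/2, -1], [3/2, 4]].
M = D⁻¹P = [[-1/2, -1], [3/2, 4]] · [[24], [-9]] = [[-3], [0]].

M = [[-3], [0]]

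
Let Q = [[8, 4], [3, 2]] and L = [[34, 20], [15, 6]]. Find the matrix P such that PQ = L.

P = [[2, 6], [3, -3]]

Q is on the right of P, so right-multiply by Q⁻¹: P = LQ⁻¹.
det Q = 4; the adjugate gives Q⁻¹ = [[1/2, -1], [-3/4, 2]].
P = LQ⁻¹ = [[34, 20], [15, 6]] · [[1/2, -1], [-3/4, 2]] = [[2, 6], [3, -3]].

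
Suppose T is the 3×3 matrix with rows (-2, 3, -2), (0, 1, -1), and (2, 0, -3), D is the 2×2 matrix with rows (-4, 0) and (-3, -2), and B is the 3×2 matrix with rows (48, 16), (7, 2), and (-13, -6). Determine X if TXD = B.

X = [[2, 3], [0, 0], [1, 1]]

Isolating X: multiply by T⁻¹ from the left and D⁻¹ from the right, so X = T⁻¹BD⁻¹.
T has determinant 4; T⁻¹ = [[-3/4, 9/4, -1/4], [-1/2, 5/2, -1/2], [-1/2, 3/2, -1/2]].
det D = 8; the adjugate gives D⁻¹ = [[-1/4, 0], [3/8, -1/2]].
T⁻¹B = [[-17, -6], [0, 0], [-7, -2]].
X = (T⁻¹B)D⁻¹ = [[2, 3], [0, 0], [1, 1]].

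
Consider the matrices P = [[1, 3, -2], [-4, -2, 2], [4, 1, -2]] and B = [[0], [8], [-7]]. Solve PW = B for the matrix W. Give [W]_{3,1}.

Left-multiplying both sides by P⁻¹ gives W = P⁻¹B.
det P = -6; the adjugate gives P⁻¹ = [[-1/3, -2/3, -1/3], [0, -1, -1], [-2/3, -11/6, -5/3]].
W = P⁻¹B = [[-1/3, -2/3, -1/3], [0, -1, -1], [-2/3, -11/6, -5/3]] · [[0], [8], [-7]] = [[-3], [-1], [-3]].

-3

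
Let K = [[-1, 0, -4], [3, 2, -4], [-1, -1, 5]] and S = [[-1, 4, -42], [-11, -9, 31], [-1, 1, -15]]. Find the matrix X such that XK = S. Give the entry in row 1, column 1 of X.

K is on the right of X, so right-multiply by K⁻¹: X = SK⁻¹.
det K = -2, so K⁻¹ = [[-3, -2, -4], [11/2, 9/2, 8], [1/2, 1/2, 1]].
X = SK⁻¹ = [[-1, 4, -42], [-11, -9, 31], [-1, 1, -15]] · [[-3, -2, -4], [11/2, 9/2, 8], [1/2, 1/2, 1]] = [[4, -1, -6], [-1, -3, 3], [1, -1, -3]].

4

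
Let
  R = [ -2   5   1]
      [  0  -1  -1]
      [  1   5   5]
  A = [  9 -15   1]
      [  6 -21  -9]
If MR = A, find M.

M = [[-4, 0, 1], [-3, 6, 0]]

Right-multiplying both sides by R⁻¹ gives M = AR⁻¹.
det R = -4, so R⁻¹ = [[0, 5, 1], [1/4, 11/4, 1/2], [-1/4, -15/4, -1/2]].
M = AR⁻¹ = [[9, -15, 1], [6, -21, -9]] · [[0, 5, 1], [1/4, 11/4, 1/2], [-1/4, -15/4, -1/2]] = [[-4, 0, 1], [-3, 6, 0]].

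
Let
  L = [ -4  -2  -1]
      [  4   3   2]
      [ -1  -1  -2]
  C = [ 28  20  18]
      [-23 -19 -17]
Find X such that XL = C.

Since L sits to the right of X, X = CL⁻¹.
L has determinant 5; L⁻¹ = [[-4/5, -3/5, -1/5], [6/5, 7/5, 4/5], [-1/5, -2/5, -4/5]].
X = CL⁻¹ = [[28, 20, 18], [-23, -19, -17]] · [[-4/5, -3/5, -1/5], [6/5, 7/5, 4/5], [-1/5, -2/5, -4/5]] = [[-2, 4, -4], [-1, -6, 3]].

X = [[-2, 4, -4], [-1, -6, 3]]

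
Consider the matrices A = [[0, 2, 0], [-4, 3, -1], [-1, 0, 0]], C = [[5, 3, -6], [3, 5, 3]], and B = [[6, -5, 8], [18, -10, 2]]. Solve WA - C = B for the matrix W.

WA = B + C = [[11, -2, 2], [21, -5, 5]].
Right-multiplying both sides by A⁻¹ gives W = (B + C)A⁻¹.
A has determinant 2; A⁻¹ = [[0, 0, -1], [1/2, 0, 0], [3/2, -1, 4]].
W = (B + C)A⁻¹ = [[2, -2, -3], [5, -5, -1]].

W = [[2, -2, -3], [5, -5, -1]]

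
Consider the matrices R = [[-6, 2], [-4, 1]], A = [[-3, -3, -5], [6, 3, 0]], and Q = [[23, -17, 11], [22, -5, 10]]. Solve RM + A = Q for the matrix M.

RM = Q − A = [[26, -14, 16], [16, -8, 10]].
Left-multiplying both sides by R⁻¹ gives M = R⁻¹(Q − A).
det R = 2, so R⁻¹ = [[1/2, -1], [2, -3]].
M = R⁻¹(Q − A) = [[-3, 1, -2], [4, -4, 2]].

M = [[-3, 1, -2], [4, -4, 2]]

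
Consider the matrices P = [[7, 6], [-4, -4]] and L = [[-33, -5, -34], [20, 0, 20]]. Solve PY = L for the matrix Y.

Left-multiplying both sides by P⁻¹ gives Y = P⁻¹L.
P has determinant -4; P⁻¹ = [[1, 3/2], [-1, -7/4]].
Y = P⁻¹L = [[1, 3/2], [-1, -7/4]] · [[-33, -5, -34], [20, 0, 20]] = [[-3, -5, -4], [-2, 5, -1]].

Y = [[-3, -5, -4], [-2, 5, -1]]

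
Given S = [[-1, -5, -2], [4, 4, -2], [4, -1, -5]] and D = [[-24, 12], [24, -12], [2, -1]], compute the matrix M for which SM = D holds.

M = [[6, -3], [2, -1], [4, -2]]

Since S multiplies M on the left, M = S⁻¹D.
S has determinant 2; S⁻¹ = [[-11, -23/2, 9], [6, 13/2, -5], [-10, -21/2, 8]].
M = S⁻¹D = [[-11, -23/2, 9], [6, 13/2, -5], [-10, -21/2, 8]] · [[-24, 12], [24, -12], [2, -1]] = [[6, -3], [2, -1], [4, -2]].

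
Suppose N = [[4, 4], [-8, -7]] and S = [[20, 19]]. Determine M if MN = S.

M = [[3, -1]]

N is on the right of M, so right-multiply by N⁻¹: M = SN⁻¹.
det N = 4; the adjugate gives N⁻¹ = [[-7/4, -1], [2, 1]].
M = SN⁻¹ = [[20, 19]] · [[-7/4, -1], [2, 1]] = [[3, -1]].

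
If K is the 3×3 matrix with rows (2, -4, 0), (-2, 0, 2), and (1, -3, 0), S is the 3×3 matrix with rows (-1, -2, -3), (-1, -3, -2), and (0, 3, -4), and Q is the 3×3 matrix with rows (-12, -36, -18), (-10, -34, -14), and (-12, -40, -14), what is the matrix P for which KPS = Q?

Left-multiply by K⁻¹ and right-multiply by S⁻¹: P = K⁻¹QS⁻¹.
det K = 4, so K⁻¹ = [[3/2, 0, -2], [1/2, 0, -1], [3/2, 1/2, -2]].
det S = -1; the adjugate gives S⁻¹ = [[-18, 17, 5], [4, -4, -1], [3, -3, -1]].
K⁻¹Q = [[6, 26, 1], [6, 22, 5], [1, 9, -6]].
P = (K⁻¹Q)S⁻¹ = [[-1, -5, 3], [-5, -1, 3], [0, -1, 2]].

P = [[-1, -5, 3], [-5, -1, 3], [0, -1, 2]]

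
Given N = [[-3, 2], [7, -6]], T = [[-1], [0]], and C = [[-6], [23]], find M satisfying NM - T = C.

NM = C + T = [[-7], [23]].
N is on the left of M, so left-multiply by N⁻¹: M = N⁻¹(C + T).
det N = 4, so N⁻¹ = [[-3/2, -1/2], [-7/4, -3/4]].
M = N⁻¹(C + T) = [[-1], [-5]].

M = [[-1], [-5]]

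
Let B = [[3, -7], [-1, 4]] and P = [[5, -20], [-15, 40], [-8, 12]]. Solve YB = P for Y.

Since B sits to the right of Y, Y = PB⁻¹.
B has determinant 5; B⁻¹ = [[4/5, 7/5], [1/5, 3/5]].
Y = PB⁻¹ = [[5, -20], [-15, 40], [-8, 12]] · [[4/5, 7/5], [1/5, 3/5]] = [[0, -5], [-4, 3], [-4, -4]].

Y = [[0, -5], [-4, 3], [-4, -4]]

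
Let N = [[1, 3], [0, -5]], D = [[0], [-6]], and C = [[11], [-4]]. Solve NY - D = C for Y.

Y = [[5], [2]]

NY = C + D = [[11], [-10]].
N is on the left of Y, so left-multiply by N⁻¹: Y = N⁻¹(C + D).
N has determinant -5; N⁻¹ = [[1, 3/5], [0, -1/5]].
Y = N⁻¹(C + D) = [[5], [2]].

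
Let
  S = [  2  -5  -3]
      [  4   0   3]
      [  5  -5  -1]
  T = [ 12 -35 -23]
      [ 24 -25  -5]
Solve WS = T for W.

Right-multiplying both sides by S⁻¹ gives W = TS⁻¹.
det S = -5; the adjugate gives S⁻¹ = [[-3, -2, 3], [-19/5, -13/5, 18/5], [4, 3, -4]].
W = TS⁻¹ = [[12, -35, -23], [24, -25, -5]] · [[-3, -2, 3], [-19/5, -13/5, 18/5], [4, 3, -4]] = [[5, -2, 2], [3, 2, 2]].

W = [[5, -2, 2], [3, 2, 2]]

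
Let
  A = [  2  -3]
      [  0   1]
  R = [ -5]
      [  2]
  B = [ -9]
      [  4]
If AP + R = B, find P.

AP = B − R = [[-4], [2]].
Since A multiplies P on the left, P = A⁻¹(B − R).
det A = 2; the adjugate gives A⁻¹ = [[1/2, 3/2], [0, 1]].
P = A⁻¹(B − R) = [[1], [2]].

P = [[1], [2]]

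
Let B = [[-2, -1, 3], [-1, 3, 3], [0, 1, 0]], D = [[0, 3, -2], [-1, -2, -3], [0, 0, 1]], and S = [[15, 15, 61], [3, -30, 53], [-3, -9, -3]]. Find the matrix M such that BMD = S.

Isolating M: multiply by B⁻¹ from the left and D⁻¹ from the right, so M = B⁻¹SD⁻¹.
B has determinant 3; B⁻¹ = [[-1, 1, -4], [0, 0, 1], [-1/3, 2/3, -7/3]].
det D = 3, so D⁻¹ = [[-2/3, -1, -13/3], [1/3, 0, 2/3], [0, 0, 1]].
B⁻¹S = [[0, -9, 4], [-3, -9, -3], [4, -4, 22]].
M = (B⁻¹S)D⁻¹ = [[-3, 0, -2], [-1, 3, 4], [-4, -4, 2]].

M = [[-3, 0, -2], [-1, 3, 4], [-4, -4, 2]]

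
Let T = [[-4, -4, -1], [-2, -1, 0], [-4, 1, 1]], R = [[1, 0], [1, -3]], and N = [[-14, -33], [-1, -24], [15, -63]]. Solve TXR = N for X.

X = [[2, -4], [5, 0], [-3, 5]]

X = T⁻¹NR⁻¹ (apply T⁻¹ on the left and R⁻¹ on the right).
det T = 2, so T⁻¹ = [[-1/2, 3/2, -1/2], [1, -4, 1], [-3, 10, -2]].
det R = -3, so R⁻¹ = [[1, 0], [1/3, -1/3]].
T⁻¹N = [[-2, 12], [5, 0], [2, -15]].
X = (T⁻¹N)R⁻¹ = [[2, -4], [5, 0], [-3, 5]].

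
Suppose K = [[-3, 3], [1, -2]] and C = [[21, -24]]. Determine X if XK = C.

X = [[-6, 3]]

Right-multiplying both sides by K⁻¹ gives X = CK⁻¹.
K has determinant 3; K⁻¹ = [[-2/3, -1], [-1/3, -1]].
X = CK⁻¹ = [[21, -24]] · [[-2/3, -1], [-1/3, -1]] = [[-6, 3]].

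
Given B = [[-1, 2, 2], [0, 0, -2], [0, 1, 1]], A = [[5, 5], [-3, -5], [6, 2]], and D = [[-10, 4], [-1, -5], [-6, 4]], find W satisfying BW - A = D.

BW = D + A = [[-5, 9], [-4, -10], [0, 6]].
Left-multiplying both sides by B⁻¹ gives W = B⁻¹(D + A).
B has determinant -2; B⁻¹ = [[-1, 0, 2], [0, 1/2, 1], [0, -1/2, 0]].
W = B⁻¹(D + A) = [[5, 3], [-2, 1], [2, 5]].

W = [[5, 3], [-2, 1], [2, 5]]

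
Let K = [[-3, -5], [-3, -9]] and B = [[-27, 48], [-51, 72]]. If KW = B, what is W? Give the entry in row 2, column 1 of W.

Left-multiplying both sides by K⁻¹ gives W = K⁻¹B.
K has determinant 12; K⁻¹ = [[-3/4, 5/12], [1/4, -1/4]].
W = K⁻¹B = [[-3/4, 5/12], [1/4, -1/4]] · [[-27, 48], [-51, 72]] = [[-1, -6], [6, -6]].

6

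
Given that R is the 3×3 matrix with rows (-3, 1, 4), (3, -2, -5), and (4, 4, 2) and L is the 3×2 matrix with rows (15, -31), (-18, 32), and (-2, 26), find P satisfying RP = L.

P = [[-3, 5], [2, 4], [1, -5]]

R is on the left of P, so left-multiply by R⁻¹: P = R⁻¹L.
det R = 6, so R⁻¹ = [[8/3, 7/3, 1/2], [-13/3, -11/3, -1/2], [10/3, 8/3, 1/2]].
P = R⁻¹L = [[8/3, 7/3, 1/2], [-13/3, -11/3, -1/2], [10/3, 8/3, 1/2]] · [[15, -31], [-18, 32], [-2, 26]] = [[-3, 5], [2, 4], [1, -5]].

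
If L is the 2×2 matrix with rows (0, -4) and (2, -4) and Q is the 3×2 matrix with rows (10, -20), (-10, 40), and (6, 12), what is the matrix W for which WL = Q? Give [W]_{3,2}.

3

Since L sits to the right of W, W = QL⁻¹.
L has determinant 8; L⁻¹ = [[-1/2, 1/2], [-1/4, 0]].
W = QL⁻¹ = [[10, -20], [-10, 40], [6, 12]] · [[-1/2, 1/2], [-1/4, 0]] = [[0, 5], [-5, -5], [-6, 3]].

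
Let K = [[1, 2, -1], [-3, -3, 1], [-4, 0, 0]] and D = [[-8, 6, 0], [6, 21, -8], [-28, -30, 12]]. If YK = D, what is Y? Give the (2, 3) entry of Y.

3

Right-multiplying both sides by K⁻¹ gives Y = DK⁻¹.
det K = 4; the adjugate gives K⁻¹ = [[0, 0, -1/4], [-1, -1, 1/2], [-3, -2, 3/4]].
Y = DK⁻¹ = [[-8, 6, 0], [6, 21, -8], [-28, -30, 12]] · [[0, 0, -1/4], [-1, -1, 1/2], [-3, -2, 3/4]] = [[-6, -6, 5], [3, -5, 3], [-6, 6, 1]].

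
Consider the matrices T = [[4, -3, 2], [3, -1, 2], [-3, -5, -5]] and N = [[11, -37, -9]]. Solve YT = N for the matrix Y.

Y = [[2, 6, 5]]

Since T sits to the right of Y, Y = NT⁻¹.
det T = -3; the adjugate gives T⁻¹ = [[-5, 25/3, 4/3], [-3, 14/3, 2/3], [6, -29/3, -5/3]].
Y = NT⁻¹ = [[11, -37, -9]] · [[-5, 25/3, 4/3], [-3, 14/3, 2/3], [6, -29/3, -5/3]] = [[2, 6, 5]].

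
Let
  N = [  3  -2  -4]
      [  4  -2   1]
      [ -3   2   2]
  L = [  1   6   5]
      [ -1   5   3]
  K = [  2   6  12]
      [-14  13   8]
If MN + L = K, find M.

MN = K − L = [[1, 0, 7], [-13, 8, 5]].
N is on the right of M, so right-multiply by N⁻¹: M = (K − L)N⁻¹.
det N = -4, so N⁻¹ = [[3/2, 1, 5/2], [11/4, 3/2, 19/4], [-1/2, 0, -1/2]].
M = (K − L)N⁻¹ = [[-2, 1, -1], [0, -1, 3]].

M = [[-2, 1, -1], [0, -1, 3]]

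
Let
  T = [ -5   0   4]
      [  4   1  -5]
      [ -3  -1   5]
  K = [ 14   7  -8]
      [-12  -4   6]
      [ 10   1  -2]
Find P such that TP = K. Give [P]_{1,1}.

-2

Left-multiplying both sides by T⁻¹ gives P = T⁻¹K.
T has determinant -4; T⁻¹ = [[0, 1, 1], [5/4, 13/4, 9/4], [1/4, 5/4, 5/4]].
P = T⁻¹K = [[0, 1, 1], [5/4, 13/4, 9/4], [1/4, 5/4, 5/4]] · [[14, 7, -8], [-12, -4, 6], [10, 1, -2]] = [[-2, -3, 4], [1, -2, 5], [1, -2, 3]].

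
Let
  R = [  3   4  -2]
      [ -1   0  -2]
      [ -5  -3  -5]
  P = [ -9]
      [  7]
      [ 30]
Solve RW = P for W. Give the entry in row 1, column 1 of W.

1

Left-multiplying both sides by R⁻¹ gives W = R⁻¹P.
det R = -4; the adjugate gives R⁻¹ = [[3/2, -13/2, 2], [-5/4, 25/4, -2], [-3/4, 11/4, -1]].
W = R⁻¹P = [[3/2, -13/2, 2], [-5/4, 25/4, -2], [-3/4, 11/4, -1]] · [[-9], [7], [30]] = [[1], [-5], [-4]].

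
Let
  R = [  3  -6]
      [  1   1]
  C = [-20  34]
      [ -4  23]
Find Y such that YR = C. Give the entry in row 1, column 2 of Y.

-2

Since R sits to the right of Y, Y = CR⁻¹.
R has determinant 9; R⁻¹ = [[1/9, 2/3], [-1/9, 1/3]].
Y = CR⁻¹ = [[-20, 34], [-4, 23]] · [[1/9, 2/3], [-1/9, 1/3]] = [[-6, -2], [-3, 5]].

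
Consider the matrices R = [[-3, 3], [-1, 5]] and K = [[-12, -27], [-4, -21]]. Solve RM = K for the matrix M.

M = [[4, 6], [0, -3]]

Since R multiplies M on the left, M = R⁻¹K.
R has determinant -12; R⁻¹ = [[-5/12, 1/4], [-1/12, 1/4]].
M = R⁻¹K = [[-5/12, 1/4], [-1/12, 1/4]] · [[-12, -27], [-4, -21]] = [[4, 6], [0, -3]].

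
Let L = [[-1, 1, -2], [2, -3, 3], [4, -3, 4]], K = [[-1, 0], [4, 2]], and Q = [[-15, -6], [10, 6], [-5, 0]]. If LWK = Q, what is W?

W = [[4, -3], [-3, 0], [-5, 3]]

Isolating W: multiply by L⁻¹ from the left and K⁻¹ from the right, so W = L⁻¹QK⁻¹.
det L = -5, so L⁻¹ = [[3/5, -2/5, 3/5], [-4/5, -4/5, 1/5], [-6/5, -1/5, -1/5]].
K has determinant -2; K⁻¹ = [[-1, 0], [2, 1/2]].
L⁻¹Q = [[-16, -6], [3, 0], [17, 6]].
W = (L⁻¹Q)K⁻¹ = [[4, -3], [-3, 0], [-5, 3]].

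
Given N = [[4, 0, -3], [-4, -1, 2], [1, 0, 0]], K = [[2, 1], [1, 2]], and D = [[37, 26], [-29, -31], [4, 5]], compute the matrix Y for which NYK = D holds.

Isolating Y: multiply by N⁻¹ from the left and K⁻¹ from the right, so Y = N⁻¹DK⁻¹.
N has determinant -3; N⁻¹ = [[0, 0, 1], [-2/3, -1, -4/3], [-1/3, 0, 4/3]].
det K = 3, so K⁻¹ = [[2/3, -1/3], [-1/3, 2/3]].
N⁻¹D = [[4, 5], [-1, 7], [-7, -2]].
Y = (N⁻¹D)K⁻¹ = [[1, 2], [-3, 5], [-4, 1]].

Y = [[1, 2], [-3, 5], [-4, 1]]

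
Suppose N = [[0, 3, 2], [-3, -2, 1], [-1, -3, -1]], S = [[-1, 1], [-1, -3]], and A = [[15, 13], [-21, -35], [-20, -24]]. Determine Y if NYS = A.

Y = [[1, 0], [-4, -5], [2, 4]]

Left-multiply by N⁻¹ and right-multiply by S⁻¹: Y = N⁻¹AS⁻¹.
det N = 2, so N⁻¹ = [[5/2, -3/2, 7/2], [-2, 1, -3], [7/2, -3/2, 9/2]].
det S = 4; the adjugate gives S⁻¹ = [[-3/4, -1/4], [1/4, -1/4]].
N⁻¹A = [[-1, 1], [9, 11], [-6, -10]].
Y = (N⁻¹A)S⁻¹ = [[1, 0], [-4, -5], [2, 4]].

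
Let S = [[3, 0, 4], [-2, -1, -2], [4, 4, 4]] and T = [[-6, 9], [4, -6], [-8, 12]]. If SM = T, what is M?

M = [[-2, 3], [0, 0], [0, 0]]

S is on the left of M, so left-multiply by S⁻¹: M = S⁻¹T.
det S = -4; the adjugate gives S⁻¹ = [[-1, -4, -1], [0, 1, 1/2], [1, 3, 3/4]].
M = S⁻¹T = [[-1, -4, -1], [0, 1, 1/2], [1, 3, 3/4]] · [[-6, 9], [4, -6], [-8, 12]] = [[-2, 3], [0, 0], [0, 0]].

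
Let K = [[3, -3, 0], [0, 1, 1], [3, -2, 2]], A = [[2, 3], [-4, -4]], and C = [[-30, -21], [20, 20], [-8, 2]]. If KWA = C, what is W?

W = [[2, -1], [-1, -5], [1, 0]]

Left-multiply by K⁻¹ and right-multiply by A⁻¹: W = K⁻¹CA⁻¹.
K has determinant 3; K⁻¹ = [[4/3, 2, -1], [1, 2, -1], [-1, -1, 1]].
det A = 4, so A⁻¹ = [[-1, -3/4], [1, 1/2]].
K⁻¹C = [[8, 10], [18, 17], [2, 3]].
W = (K⁻¹C)A⁻¹ = [[2, -1], [-1, -5], [1, 0]].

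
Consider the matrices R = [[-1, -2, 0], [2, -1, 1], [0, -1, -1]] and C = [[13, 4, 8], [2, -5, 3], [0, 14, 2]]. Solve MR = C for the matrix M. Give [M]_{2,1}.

2

Right-multiplying both sides by R⁻¹ gives M = CR⁻¹.
R has determinant -6; R⁻¹ = [[-1/3, 1/3, 1/3], [-1/3, -1/6, -1/6], [1/3, 1/6, -5/6]].
M = CR⁻¹ = [[13, 4, 8], [2, -5, 3], [0, 14, 2]] · [[-1/3, 1/3, 1/3], [-1/3, -1/6, -1/6], [1/3, 1/6, -5/6]] = [[-3, 5, -3], [2, 2, -1], [-4, -2, -4]].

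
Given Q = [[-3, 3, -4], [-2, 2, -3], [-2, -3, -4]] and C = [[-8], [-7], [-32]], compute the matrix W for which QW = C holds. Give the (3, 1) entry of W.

5

Left-multiplying both sides by Q⁻¹ gives W = Q⁻¹C.
det Q = 5; the adjugate gives Q⁻¹ = [[-17/5, 24/5, -1/5], [-2/5, 4/5, -1/5], [2, -3, 0]].
W = Q⁻¹C = [[-17/5, 24/5, -1/5], [-2/5, 4/5, -1/5], [2, -3, 0]] · [[-8], [-7], [-32]] = [[0], [4], [5]].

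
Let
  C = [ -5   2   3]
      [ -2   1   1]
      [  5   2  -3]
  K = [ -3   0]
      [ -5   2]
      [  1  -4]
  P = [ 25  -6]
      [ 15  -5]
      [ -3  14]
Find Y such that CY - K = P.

Y = [[-3, 4], [5, 1], [-1, 4]]

CY = P + K = [[22, -6], [10, -3], [-2, 10]].
Left-multiplying both sides by C⁻¹ gives Y = C⁻¹(P + K).
det C = -4; the adjugate gives C⁻¹ = [[5/4, -3, 1/4], [1/4, 0, 1/4], [9/4, -5, 1/4]].
Y = C⁻¹(P + K) = [[-3, 4], [5, 1], [-1, 4]].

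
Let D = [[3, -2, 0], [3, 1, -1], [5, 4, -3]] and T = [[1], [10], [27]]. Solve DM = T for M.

M = [[1], [1], [-6]]

Since D multiplies M on the left, M = D⁻¹T.
det D = -5, so D⁻¹ = [[-1/5, 6/5, -2/5], [-4/5, 9/5, -3/5], [-7/5, 22/5, -9/5]].
M = D⁻¹T = [[-1/5, 6/5, -2/5], [-4/5, 9/5, -3/5], [-7/5, 22/5, -9/5]] · [[1], [10], [27]] = [[1], [1], [-6]].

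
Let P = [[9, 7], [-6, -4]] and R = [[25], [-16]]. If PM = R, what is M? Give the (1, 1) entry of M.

P is on the left of M, so left-multiply by P⁻¹: M = P⁻¹R.
det P = 6; the adjugate gives P⁻¹ = [[-2/3, -7/6], [1, 3/2]].
M = P⁻¹R = [[-2/3, -7/6], [1, 3/2]] · [[25], [-16]] = [[2], [1]].

2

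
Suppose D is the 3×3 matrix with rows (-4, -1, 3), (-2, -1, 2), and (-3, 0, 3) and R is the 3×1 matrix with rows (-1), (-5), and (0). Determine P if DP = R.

P = [[-4], [5], [-4]]

D is on the left of P, so left-multiply by D⁻¹: P = D⁻¹R.
det D = 3, so D⁻¹ = [[-1, 1, 1/3], [0, -1, 2/3], [-1, 1, 2/3]].
P = D⁻¹R = [[-1, 1, 1/3], [0, -1, 2/3], [-1, 1, 2/3]] · [[-1], [-5], [0]] = [[-4], [5], [-4]].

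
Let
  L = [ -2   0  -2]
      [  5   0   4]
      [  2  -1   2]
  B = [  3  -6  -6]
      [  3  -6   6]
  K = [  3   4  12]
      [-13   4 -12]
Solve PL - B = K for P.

P = [[-1, 0, 2], [-3, -4, 2]]

PL = K + B = [[6, -2, 6], [-10, -2, -6]].
Since L sits to the right of P, P = (K + B)L⁻¹.
det L = 2, so L⁻¹ = [[2, 1, 0], [-1, 0, -1], [-5/2, -1, 0]].
P = (K + B)L⁻¹ = [[-1, 0, 2], [-3, -4, 2]].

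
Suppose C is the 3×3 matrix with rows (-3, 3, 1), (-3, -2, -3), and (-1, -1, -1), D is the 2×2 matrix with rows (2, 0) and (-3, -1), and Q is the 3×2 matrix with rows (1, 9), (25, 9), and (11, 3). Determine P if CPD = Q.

P = C⁻¹QD⁻¹ (apply C⁻¹ on the left and D⁻¹ on the right).
C has determinant 4; C⁻¹ = [[-1/4, 1/2, -7/4], [0, 1, -3], [1/4, -3/2, 15/4]].
det D = -2; the adjugate gives D⁻¹ = [[1/2, 0], [-3/2, -1]].
C⁻¹Q = [[-7, -3], [-8, 0], [4, 0]].
P = (C⁻¹Q)D⁻¹ = [[1, 3], [-4, 0], [2, 0]].

P = [[1, 3], [-4, 0], [2, 0]]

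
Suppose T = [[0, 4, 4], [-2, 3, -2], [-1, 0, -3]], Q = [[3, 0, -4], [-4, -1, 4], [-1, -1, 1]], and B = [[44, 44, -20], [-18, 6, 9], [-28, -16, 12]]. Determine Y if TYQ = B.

Y = [[-1, -5, 4], [-1, -1, -5], [-5, -5, 0]]

Left-multiply by T⁻¹ and right-multiply by Q⁻¹: Y = T⁻¹BQ⁻¹.
det T = -4, so T⁻¹ = [[9/4, -3, 5], [1, -1, 2], [-3/4, 1, -2]].
det Q = -3, so Q⁻¹ = [[-1, -4/3, 4/3], [0, 1/3, -4/3], [-1, -1, 1]].
T⁻¹B = [[13, 1, -12], [6, 6, -5], [5, 5, 0]].
Y = (T⁻¹B)Q⁻¹ = [[-1, -5, 4], [-1, -1, -5], [-5, -5, 0]].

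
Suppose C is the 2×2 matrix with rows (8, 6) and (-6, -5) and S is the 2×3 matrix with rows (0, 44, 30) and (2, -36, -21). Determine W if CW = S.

C is on the left of W, so left-multiply by C⁻¹: W = C⁻¹S.
det C = -4, so C⁻¹ = [[5/4, 3/2], [-3/2, -2]].
W = C⁻¹S = [[5/4, 3/2], [-3/2, -2]] · [[0, 44, 30], [2, -36, -21]] = [[3, 1, 6], [-4, 6, -3]].

W = [[3, 1, 6], [-4, 6, -3]]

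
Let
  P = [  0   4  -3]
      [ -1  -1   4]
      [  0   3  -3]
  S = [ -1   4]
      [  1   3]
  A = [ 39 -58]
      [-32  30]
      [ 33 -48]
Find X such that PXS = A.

X = P⁻¹AS⁻¹ (apply P⁻¹ on the left and S⁻¹ on the right).
det P = -3; the adjugate gives P⁻¹ = [[3, -1, -13/3], [1, 0, -1], [1, 0, -4/3]].
det S = -7, so S⁻¹ = [[-3/7, 4/7], [1/7, 1/7]].
P⁻¹A = [[6, 4], [6, -10], [-5, 6]].
X = (P⁻¹A)S⁻¹ = [[-2, 4], [-4, 2], [3, -2]].

X = [[-2, 4], [-4, 2], [3, -2]]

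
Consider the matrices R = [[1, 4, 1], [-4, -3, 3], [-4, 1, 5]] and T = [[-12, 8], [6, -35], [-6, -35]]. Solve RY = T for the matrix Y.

Y = [[-6, 2], [0, 3], [-6, -6]]

Left-multiplying both sides by R⁻¹ gives Y = R⁻¹T.
R has determinant -2; R⁻¹ = [[9, 19/2, -15/2], [-4, -9/2, 7/2], [8, 17/2, -13/2]].
Y = R⁻¹T = [[9, 19/2, -15/2], [-4, -9/2, 7/2], [8, 17/2, -13/2]] · [[-12, 8], [6, -35], [-6, -35]] = [[-6, 2], [0, 3], [-6, -6]].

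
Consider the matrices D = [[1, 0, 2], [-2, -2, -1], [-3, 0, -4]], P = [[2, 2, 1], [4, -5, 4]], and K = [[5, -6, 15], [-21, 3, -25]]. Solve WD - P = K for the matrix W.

W = [[5, 2, -2], [0, 1, 5]]

WD = K + P = [[7, -4, 16], [-17, -2, -21]].
Since D sits to the right of W, W = (K + P)D⁻¹.
det D = -4; the adjugate gives D⁻¹ = [[-2, 0, -1], [5/4, -1/2, 3/4], [3/2, 0, 1/2]].
W = (K + P)D⁻¹ = [[5, 2, -2], [0, 1, 5]].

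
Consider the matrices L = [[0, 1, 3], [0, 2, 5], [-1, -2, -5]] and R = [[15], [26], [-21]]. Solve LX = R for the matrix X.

X = [[-5], [3], [4]]

Left-multiplying both sides by L⁻¹ gives X = L⁻¹R.
det L = 1, so L⁻¹ = [[0, -1, -1], [-5, 3, 0], [2, -1, 0]].
X = L⁻¹R = [[0, -1, -1], [-5, 3, 0], [2, -1, 0]] · [[15], [26], [-21]] = [[-5], [3], [4]].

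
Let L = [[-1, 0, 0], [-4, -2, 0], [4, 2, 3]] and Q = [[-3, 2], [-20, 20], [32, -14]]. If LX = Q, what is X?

X = [[3, -2], [4, -6], [4, 2]]

L is on the left of X, so left-multiply by L⁻¹: X = L⁻¹Q.
det L = 6; the adjugate gives L⁻¹ = [[-1, 0, 0], [2, -1/2, 0], [0, 1/3, 1/3]].
X = L⁻¹Q = [[-1, 0, 0], [2, -1/2, 0], [0, 1/3, 1/3]] · [[-3, 2], [-20, 20], [32, -14]] = [[3, -2], [4, -6], [4, 2]].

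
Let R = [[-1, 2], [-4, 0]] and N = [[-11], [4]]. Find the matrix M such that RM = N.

M = [[-1], [-6]]

R is on the left of M, so left-multiply by R⁻¹: M = R⁻¹N.
det R = 8, so R⁻¹ = [[0, -1/4], [1/2, -1/8]].
M = R⁻¹N = [[0, -1/4], [1/2, -1/8]] · [[-11], [4]] = [[-1], [-6]].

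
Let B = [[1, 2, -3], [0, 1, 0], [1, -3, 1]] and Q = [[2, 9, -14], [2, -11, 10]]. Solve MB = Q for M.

M = [[4, -5, -2], [-2, 5, 4]]

Since B sits to the right of M, M = QB⁻¹.
B has determinant 4; B⁻¹ = [[1/4, 7/4, 3/4], [0, 1, 0], [-1/4, 5/4, 1/4]].
M = QB⁻¹ = [[2, 9, -14], [2, -11, 10]] · [[1/4, 7/4, 3/4], [0, 1, 0], [-1/4, 5/4, 1/4]] = [[4, -5, -2], [-2, 5, 4]].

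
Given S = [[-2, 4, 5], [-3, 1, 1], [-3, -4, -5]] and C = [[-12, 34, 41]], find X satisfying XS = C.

X = [[3, 6, -4]]

Right-multiplying both sides by S⁻¹ gives X = CS⁻¹.
det S = 5; the adjugate gives S⁻¹ = [[-1/5, 0, -1/5], [-18/5, 5, -13/5], [3, -4, 2]].
X = CS⁻¹ = [[-12, 34, 41]] · [[-1/5, 0, -1/5], [-18/5, 5, -13/5], [3, -4, 2]] = [[3, 6, -4]].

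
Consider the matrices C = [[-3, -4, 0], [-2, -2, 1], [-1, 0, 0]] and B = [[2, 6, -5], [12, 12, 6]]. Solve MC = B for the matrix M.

Right-multiplying both sides by C⁻¹ gives M = BC⁻¹.
det C = 4; the adjugate gives C⁻¹ = [[0, 0, -1], [-1/4, 0, 3/4], [-1/2, 1, -1/2]].
M = BC⁻¹ = [[2, 6, -5], [12, 12, 6]] · [[0, 0, -1], [-1/4, 0, 3/4], [-1/2, 1, -1/2]] = [[1, -5, 5], [-6, 6, -6]].

M = [[1, -5, 5], [-6, 6, -6]]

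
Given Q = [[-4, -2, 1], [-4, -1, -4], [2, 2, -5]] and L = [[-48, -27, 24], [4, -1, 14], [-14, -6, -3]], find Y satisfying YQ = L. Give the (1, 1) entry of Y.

6

Q is on the right of Y, so right-multiply by Q⁻¹: Y = LQ⁻¹.
Q has determinant -2; Q⁻¹ = [[-13/2, 4, -9/2], [14, -9, 10], [3, -2, 2]].
Y = LQ⁻¹ = [[-48, -27, 24], [4, -1, 14], [-14, -6, -3]] · [[-13/2, 4, -9/2], [14, -9, 10], [3, -2, 2]] = [[6, 3, -6], [2, -3, 0], [-2, 4, -3]].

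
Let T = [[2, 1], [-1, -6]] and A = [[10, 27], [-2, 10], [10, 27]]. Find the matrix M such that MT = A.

Right-multiplying both sides by T⁻¹ gives M = AT⁻¹.
det T = -11, so T⁻¹ = [[6/11, 1/11], [-1/11, -2/11]].
M = AT⁻¹ = [[10, 27], [-2, 10], [10, 27]] · [[6/11, 1/11], [-1/11, -2/11]] = [[3, -4], [-2, -2], [3, -4]].

M = [[3, -4], [-2, -2], [3, -4]]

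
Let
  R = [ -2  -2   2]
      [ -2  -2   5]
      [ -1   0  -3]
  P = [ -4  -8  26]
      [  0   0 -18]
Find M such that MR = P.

M = [[2, 2, -4], [6, -6, 0]]

Right-multiplying both sides by R⁻¹ gives M = PR⁻¹.
det R = 6; the adjugate gives R⁻¹ = [[1, -1, -1], [-11/6, 4/3, 1], [-1/3, 1/3, 0]].
M = PR⁻¹ = [[-4, -8, 26], [0, 0, -18]] · [[1, -1, -1], [-11/6, 4/3, 1], [-1/3, 1/3, 0]] = [[2, 2, -4], [6, -6, 0]].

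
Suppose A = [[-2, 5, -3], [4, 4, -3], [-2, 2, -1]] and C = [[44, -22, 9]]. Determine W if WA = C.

Since A sits to the right of W, W = CA⁻¹.
det A = -2, so A⁻¹ = [[-1, 1/2, 3/2], [-5, 2, 9], [-8, 3, 14]].
W = CA⁻¹ = [[44, -22, 9]] · [[-1, 1/2, 3/2], [-5, 2, 9], [-8, 3, 14]] = [[-6, 5, -6]].

W = [[-6, 5, -6]]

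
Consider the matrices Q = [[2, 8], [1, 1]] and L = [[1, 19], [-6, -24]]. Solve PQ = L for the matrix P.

Since Q sits to the right of P, P = LQ⁻¹.
Q has determinant -6; Q⁻¹ = [[-1/6, 4/3], [1/6, -1/3]].
P = LQ⁻¹ = [[1, 19], [-6, -24]] · [[-1/6, 4/3], [1/6, -1/3]] = [[3, -5], [-3, 0]].

P = [[3, -5], [-3, 0]]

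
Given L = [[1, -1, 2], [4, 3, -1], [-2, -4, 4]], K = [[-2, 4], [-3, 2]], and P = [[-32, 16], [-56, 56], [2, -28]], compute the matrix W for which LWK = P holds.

W = L⁻¹PK⁻¹ (apply L⁻¹ on the left and K⁻¹ on the right).
det L = 2, so L⁻¹ = [[4, -2, -5/2], [-7, 4, 9/2], [-5, 3, 7/2]].
K has determinant 8; K⁻¹ = [[1/4, -1/2], [3/8, -1/4]].
L⁻¹P = [[-21, 22], [9, -14], [-1, -10]].
W = (L⁻¹P)K⁻¹ = [[3, 5], [-3, -1], [-4, 3]].

W = [[3, 5], [-3, -1], [-4, 3]]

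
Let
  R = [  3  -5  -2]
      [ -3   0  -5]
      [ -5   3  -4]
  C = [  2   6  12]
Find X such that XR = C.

R is on the right of X, so right-multiply by R⁻¹: X = CR⁻¹.
det R = -2; the adjugate gives R⁻¹ = [[-15/2, 13, -25/2], [-13/2, 11, -21/2], [9/2, -8, 15/2]].
X = CR⁻¹ = [[2, 6, 12]] · [[-15/2, 13, -25/2], [-13/2, 11, -21/2], [9/2, -8, 15/2]] = [[0, -4, 2]].

X = [[0, -4, 2]]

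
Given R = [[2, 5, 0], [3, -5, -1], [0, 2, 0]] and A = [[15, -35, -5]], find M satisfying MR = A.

M = [[0, 5, -5]]

R is on the right of M, so right-multiply by R⁻¹: M = AR⁻¹.
R has determinant 4; R⁻¹ = [[1/2, 0, -5/4], [0, 0, 1/2], [3/2, -1, -25/4]].
M = AR⁻¹ = [[15, -35, -5]] · [[1/2, 0, -5/4], [0, 0, 1/2], [3/2, -1, -25/4]] = [[0, 5, -5]].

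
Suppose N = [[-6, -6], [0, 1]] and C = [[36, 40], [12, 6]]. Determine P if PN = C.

P = [[-6, 4], [-2, -6]]

Right-multiplying both sides by N⁻¹ gives P = CN⁻¹.
det N = -6, so N⁻¹ = [[-1/6, -1], [0, 1]].
P = CN⁻¹ = [[36, 40], [12, 6]] · [[-1/6, -1], [0, 1]] = [[-6, 4], [-2, -6]].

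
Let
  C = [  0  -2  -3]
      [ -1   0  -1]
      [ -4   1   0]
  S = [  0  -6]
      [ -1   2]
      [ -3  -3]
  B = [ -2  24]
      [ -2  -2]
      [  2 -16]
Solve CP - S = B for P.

P = [[-1, 4], [-5, -3], [4, -4]]

CP = B + S = [[-2, 18], [-3, 0], [-1, -19]].
C is on the left of P, so left-multiply by C⁻¹: P = C⁻¹(B + S).
det C = -5; the adjugate gives C⁻¹ = [[-1/5, 3/5, -2/5], [-4/5, 12/5, -3/5], [1/5, -8/5, 2/5]].
P = C⁻¹(B + S) = [[-1, 4], [-5, -3], [4, -4]].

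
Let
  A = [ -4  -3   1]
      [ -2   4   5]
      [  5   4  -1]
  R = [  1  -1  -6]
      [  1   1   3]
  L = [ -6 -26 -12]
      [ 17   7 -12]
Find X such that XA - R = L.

XA = L + R = [[-5, -27, -18], [18, 8, -9]].
Right-multiplying both sides by A⁻¹ gives X = (L + R)A⁻¹.
A has determinant -1; A⁻¹ = [[24, -1, 19], [-23, 1, -18], [28, -1, 22]].
X = (L + R)A⁻¹ = [[-3, -4, -5], [-4, -1, 0]].

X = [[-3, -4, -5], [-4, -1, 0]]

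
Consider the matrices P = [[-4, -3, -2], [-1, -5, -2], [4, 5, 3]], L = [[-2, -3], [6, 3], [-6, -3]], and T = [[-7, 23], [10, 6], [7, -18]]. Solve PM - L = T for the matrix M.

PM = T + L = [[-9, 20], [16, 9], [1, -21]].
P is on the left of M, so left-multiply by P⁻¹: M = P⁻¹(T + L).
det P = 5, so P⁻¹ = [[-1, -1/5, -4/5], [-1, -4/5, -6/5], [3, 8/5, 17/5]].
M = P⁻¹(T + L) = [[5, -5], [-5, -2], [2, 3]].

M = [[5, -5], [-5, -2], [2, 3]]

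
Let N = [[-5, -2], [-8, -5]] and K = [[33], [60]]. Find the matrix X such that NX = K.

N is on the left of X, so left-multiply by N⁻¹: X = N⁻¹K.
N has determinant 9; N⁻¹ = [[-5/9, 2/9], [8/9, -5/9]].
X = N⁻¹K = [[-5/9, 2/9], [8/9, -5/9]] · [[33], [60]] = [[-5], [-4]].

X = [[-5], [-4]]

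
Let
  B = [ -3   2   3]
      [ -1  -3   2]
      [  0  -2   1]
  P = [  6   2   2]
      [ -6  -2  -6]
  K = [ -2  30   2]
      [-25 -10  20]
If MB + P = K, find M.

M = [[4, -4, -4], [5, 4, 3]]

MB = K − P = [[-8, 28, 0], [-19, -8, 26]].
Since B sits to the right of M, M = (K − P)B⁻¹.
det B = 5, so B⁻¹ = [[1/5, -8/5, 13/5], [1/5, -3/5, 3/5], [2/5, -6/5, 11/5]].
M = (K − P)B⁻¹ = [[4, -4, -4], [5, 4, 3]].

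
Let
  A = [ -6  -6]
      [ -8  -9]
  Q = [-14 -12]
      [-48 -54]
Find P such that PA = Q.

P = [[5, -2], [0, 6]]

A is on the right of P, so right-multiply by A⁻¹: P = QA⁻¹.
A has determinant 6; A⁻¹ = [[-3/2, 1], [4/3, -1]].
P = QA⁻¹ = [[-14, -12], [-48, -54]] · [[-3/2, 1], [4/3, -1]] = [[5, -2], [0, 6]].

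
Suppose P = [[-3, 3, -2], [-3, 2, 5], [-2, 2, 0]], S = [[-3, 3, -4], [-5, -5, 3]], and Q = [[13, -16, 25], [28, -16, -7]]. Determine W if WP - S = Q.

W = [[-3, 3, -5], [-3, -2, -4]]

WP = Q + S = [[10, -13, 21], [23, -21, -4]].
Since P sits to the right of W, W = (Q + S)P⁻¹.
det P = 4; the adjugate gives P⁻¹ = [[-5/2, -1, 19/4], [-5/2, -1, 21/4], [-1/2, 0, 3/4]].
W = (Q + S)P⁻¹ = [[-3, 3, -5], [-3, -2, -4]].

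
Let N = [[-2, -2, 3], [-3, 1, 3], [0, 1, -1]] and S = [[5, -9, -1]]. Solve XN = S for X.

X = [[2, -3, -2]]

N is on the right of X, so right-multiply by N⁻¹: X = SN⁻¹.
det N = 5; the adjugate gives N⁻¹ = [[-4/5, 1/5, -9/5], [-3/5, 2/5, -3/5], [-3/5, 2/5, -8/5]].
X = SN⁻¹ = [[5, -9, -1]] · [[-4/5, 1/5, -9/5], [-3/5, 2/5, -3/5], [-3/5, 2/5, -8/5]] = [[2, -3, -2]].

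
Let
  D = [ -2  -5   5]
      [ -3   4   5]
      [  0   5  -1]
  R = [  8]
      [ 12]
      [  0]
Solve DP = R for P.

Since D multiplies P on the left, P = D⁻¹R.
D has determinant -2; D⁻¹ = [[29/2, -10, 45/2], [3/2, -1, 5/2], [15/2, -5, 23/2]].
P = D⁻¹R = [[29/2, -10, 45/2], [3/2, -1, 5/2], [15/2, -5, 23/2]] · [[8], [12], [0]] = [[-4], [0], [0]].

P = [[-4], [0], [0]]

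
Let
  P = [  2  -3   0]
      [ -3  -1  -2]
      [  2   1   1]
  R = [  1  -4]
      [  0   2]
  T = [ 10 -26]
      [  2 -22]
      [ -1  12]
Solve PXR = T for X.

X = [[2, 2], [-2, -1], [-3, 1]]

X = P⁻¹TR⁻¹ (apply P⁻¹ on the left and R⁻¹ on the right).
det P = 5; the adjugate gives P⁻¹ = [[1/5, 3/5, 6/5], [-1/5, 2/5, 4/5], [-1/5, -8/5, -11/5]].
R has determinant 2; R⁻¹ = [[1, 2], [0, 1/2]].
P⁻¹T = [[2, -4], [-2, 6], [-3, 14]].
X = (P⁻¹T)R⁻¹ = [[2, 2], [-2, -1], [-3, 1]].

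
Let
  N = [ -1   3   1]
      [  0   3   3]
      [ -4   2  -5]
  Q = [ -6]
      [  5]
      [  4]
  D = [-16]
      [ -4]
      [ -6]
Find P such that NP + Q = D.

P = [[1], [-3], [0]]

NP = D − Q = [[-10], [-9], [-10]].
Since N multiplies P on the left, P = N⁻¹(D − Q).
det N = -3, so N⁻¹ = [[7, -17/3, -2], [4, -3, -1], [-4, 10/3, 1]].
P = N⁻¹(D − Q) = [[1], [-3], [0]].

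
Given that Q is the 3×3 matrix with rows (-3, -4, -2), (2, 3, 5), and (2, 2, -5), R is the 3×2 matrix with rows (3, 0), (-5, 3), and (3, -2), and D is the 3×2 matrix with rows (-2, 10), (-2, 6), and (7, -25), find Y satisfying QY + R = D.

QY = D − R = [[-5, 10], [3, 3], [4, -23]].
Since Q multiplies Y on the left, Y = Q⁻¹(D − R).
Q has determinant -1; Q⁻¹ = [[25, 24, 14], [-20, -19, -11], [2, 2, 1]].
Y = Q⁻¹(D − R) = [[3, 0], [-1, -4], [0, 3]].

Y = [[3, 0], [-1, -4], [0, 3]]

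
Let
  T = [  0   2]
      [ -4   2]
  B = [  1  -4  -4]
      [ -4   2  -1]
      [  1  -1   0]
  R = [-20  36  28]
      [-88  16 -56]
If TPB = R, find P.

P = T⁻¹RB⁻¹ (apply T⁻¹ on the left and B⁻¹ on the right).
det T = 8; the adjugate gives T⁻¹ = [[1/4, -1/4], [1/2, 0]].
det B = -5, so B⁻¹ = [[1/5, -4/5, -12/5], [1/5, -4/5, -17/5], [-2/5, 3/5, 14/5]].
T⁻¹R = [[17, 5, 21], [-10, 18, 14]].
P = (T⁻¹R)B⁻¹ = [[-4, -5, 1], [-4, 2, 2]].

P = [[-4, -5, 1], [-4, 2, 2]]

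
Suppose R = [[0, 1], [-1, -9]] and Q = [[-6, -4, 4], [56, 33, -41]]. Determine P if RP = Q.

P = [[-2, 3, 5], [-6, -4, 4]]

R is on the left of P, so left-multiply by R⁻¹: P = R⁻¹Q.
R has determinant 1; R⁻¹ = [[-9, -1], [1, 0]].
P = R⁻¹Q = [[-9, -1], [1, 0]] · [[-6, -4, 4], [56, 33, -41]] = [[-2, 3, 5], [-6, -4, 4]].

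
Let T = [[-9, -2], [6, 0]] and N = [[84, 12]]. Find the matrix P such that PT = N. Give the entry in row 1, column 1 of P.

Right-multiplying both sides by T⁻¹ gives P = NT⁻¹.
det T = 12, so T⁻¹ = [[0, 1/6], [-1/2, -3/4]].
P = NT⁻¹ = [[84, 12]] · [[0, 1/6], [-1/2, -3/4]] = [[-6, 5]].

-6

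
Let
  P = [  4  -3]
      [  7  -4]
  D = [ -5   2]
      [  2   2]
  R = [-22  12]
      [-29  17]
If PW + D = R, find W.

PW = R − D = [[-17, 10], [-31, 15]].
Since P multiplies W on the left, W = P⁻¹(R − D).
det P = 5, so P⁻¹ = [[-4/5, 3/5], [-7/5, 4/5]].
W = P⁻¹(R − D) = [[-5, 1], [-1, -2]].

W = [[-5, 1], [-1, -2]]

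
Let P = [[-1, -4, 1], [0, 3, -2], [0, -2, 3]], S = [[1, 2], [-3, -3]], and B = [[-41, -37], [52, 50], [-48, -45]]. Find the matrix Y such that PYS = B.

Isolating Y: multiply by P⁻¹ from the left and S⁻¹ from the right, so Y = P⁻¹BS⁻¹.
det P = -5; the adjugate gives P⁻¹ = [[-1, -2, -1], [0, 3/5, 2/5], [0, 2/5, 3/5]].
det S = 3, so S⁻¹ = [[-1, -2/3], [1, 1/3]].
P⁻¹B = [[-15, -18], [12, 12], [-8, -7]].
Y = (P⁻¹B)S⁻¹ = [[-3, 4], [0, -4], [1, 3]].

Y = [[-3, 4], [0, -4], [1, 3]]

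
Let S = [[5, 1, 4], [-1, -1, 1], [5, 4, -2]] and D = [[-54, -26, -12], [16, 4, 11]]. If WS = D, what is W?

W = [[-6, 4, -4], [3, -1, 0]]

Since S sits to the right of W, W = DS⁻¹.
det S = -3; the adjugate gives S⁻¹ = [[2/3, -6, -5/3], [-1, 10, 3], [-1/3, 5, 4/3]].
W = DS⁻¹ = [[-54, -26, -12], [16, 4, 11]] · [[2/3, -6, -5/3], [-1, 10, 3], [-1/3, 5, 4/3]] = [[-6, 4, -4], [3, -1, 0]].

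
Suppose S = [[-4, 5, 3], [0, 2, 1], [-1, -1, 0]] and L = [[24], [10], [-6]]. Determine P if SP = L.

P = [[0], [6], [-2]]

Since S multiplies P on the left, P = S⁻¹L.
det S = -3; the adjugate gives S⁻¹ = [[-1/3, 1, 1/3], [1/3, -1, -4/3], [-2/3, 3, 8/3]].
P = S⁻¹L = [[-1/3, 1, 1/3], [1/3, -1, -4/3], [-2/3, 3, 8/3]] · [[24], [10], [-6]] = [[0], [6], [-2]].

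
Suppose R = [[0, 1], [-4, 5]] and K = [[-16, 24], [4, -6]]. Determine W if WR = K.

R is on the right of W, so right-multiply by R⁻¹: W = KR⁻¹.
R has determinant 4; R⁻¹ = [[5/4, -1/4], [1, 0]].
W = KR⁻¹ = [[-16, 24], [4, -6]] · [[5/4, -1/4], [1, 0]] = [[4, 4], [-1, -1]].

W = [[4, 4], [-1, -1]]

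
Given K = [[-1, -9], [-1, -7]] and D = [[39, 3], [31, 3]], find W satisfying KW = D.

W = [[-3, -3], [-4, 0]]

K is on the left of W, so left-multiply by K⁻¹: W = K⁻¹D.
K has determinant -2; K⁻¹ = [[7/2, -9/2], [-1/2, 1/2]].
W = K⁻¹D = [[7/2, -9/2], [-1/2, 1/2]] · [[39, 3], [31, 3]] = [[-3, -3], [-4, 0]].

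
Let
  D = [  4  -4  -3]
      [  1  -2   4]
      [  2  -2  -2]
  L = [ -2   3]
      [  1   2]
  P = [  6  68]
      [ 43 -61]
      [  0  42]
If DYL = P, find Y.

Left-multiply by D⁻¹ and right-multiply by L⁻¹: Y = D⁻¹PL⁻¹.
det D = 2; the adjugate gives D⁻¹ = [[6, -1, -11], [5, -1, -19/2], [1, 0, -2]].
L has determinant -7; L⁻¹ = [[-2/7, 3/7], [1/7, 2/7]].
D⁻¹P = [[-7, 7], [-13, 2], [6, -16]].
Y = (D⁻¹P)L⁻¹ = [[3, -1], [4, -5], [-4, -2]].

Y = [[3, -1], [4, -5], [-4, -2]]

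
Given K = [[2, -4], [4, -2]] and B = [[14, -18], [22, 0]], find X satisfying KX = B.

X = [[5, 3], [-1, 6]]

Left-multiplying both sides by K⁻¹ gives X = K⁻¹B.
det K = 12, so K⁻¹ = [[-1/6, 1/3], [-1/3, 1/6]].
X = K⁻¹B = [[-1/6, 1/3], [-1/3, 1/6]] · [[14, -18], [22, 0]] = [[5, 3], [-1, 6]].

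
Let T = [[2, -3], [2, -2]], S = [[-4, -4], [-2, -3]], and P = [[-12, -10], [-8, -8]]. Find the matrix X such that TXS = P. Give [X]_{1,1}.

-1

Left-multiply by T⁻¹ and right-multiply by S⁻¹: X = T⁻¹PS⁻¹.
det T = 2, so T⁻¹ = [[-1, 3/2], [-1, 1]].
S has determinant 4; S⁻¹ = [[-3/4, 1], [1/2, -1]].
T⁻¹P = [[0, -2], [4, 2]].
X = (T⁻¹P)S⁻¹ = [[-1, 2], [-2, 2]].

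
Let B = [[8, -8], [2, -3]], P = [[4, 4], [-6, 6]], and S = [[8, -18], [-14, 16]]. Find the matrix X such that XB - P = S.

XB = S + P = [[12, -14], [-20, 22]].
B is on the right of X, so right-multiply by B⁻¹: X = (S + P)B⁻¹.
B has determinant -8; B⁻¹ = [[3/8, -1], [1/4, -1]].
X = (S + P)B⁻¹ = [[1, 2], [-2, -2]].

X = [[1, 2], [-2, -2]]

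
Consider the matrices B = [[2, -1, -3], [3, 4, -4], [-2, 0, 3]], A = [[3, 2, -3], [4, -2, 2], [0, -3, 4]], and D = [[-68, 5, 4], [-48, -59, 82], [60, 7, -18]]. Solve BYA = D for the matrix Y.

Y = [[-4, 3, -3], [-4, 5, -2], [0, 5, -3]]

Y = B⁻¹DA⁻¹ (apply B⁻¹ on the left and A⁻¹ on the right).
det B = 1, so B⁻¹ = [[12, 3, 16], [-1, 0, -1], [8, 2, 11]].
det A = -2, so A⁻¹ = [[1, -1/2, 1], [8, -6, 9], [6, -9/2, 7]].
B⁻¹D = [[0, -5, 6], [8, -12, 14], [20, -1, -2]].
Y = (B⁻¹D)A⁻¹ = [[-4, 3, -3], [-4, 5, -2], [0, 5, -3]].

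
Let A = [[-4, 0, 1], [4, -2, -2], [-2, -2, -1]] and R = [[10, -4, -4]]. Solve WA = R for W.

Since A sits to the right of W, W = RA⁻¹.
det A = -4, so A⁻¹ = [[1/2, 1/2, -1/2], [-2, -3/2, 1], [3, 2, -2]].
W = RA⁻¹ = [[10, -4, -4]] · [[1/2, 1/2, -1/2], [-2, -3/2, 1], [3, 2, -2]] = [[1, 3, -1]].

W = [[1, 3, -1]]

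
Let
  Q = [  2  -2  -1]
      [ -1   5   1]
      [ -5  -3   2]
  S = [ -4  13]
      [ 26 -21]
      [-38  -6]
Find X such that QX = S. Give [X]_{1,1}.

4

Q is on the left of X, so left-multiply by Q⁻¹: X = Q⁻¹S.
Q has determinant 4; Q⁻¹ = [[13/4, 7/4, 3/4], [-3/4, -1/4, -1/4], [7, 4, 2]].
X = Q⁻¹S = [[13/4, 7/4, 3/4], [-3/4, -1/4, -1/4], [7, 4, 2]] · [[-4, 13], [26, -21], [-38, -6]] = [[4, 1], [6, -3], [0, -5]].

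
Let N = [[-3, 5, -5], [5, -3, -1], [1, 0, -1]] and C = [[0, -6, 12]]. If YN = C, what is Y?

Right-multiplying both sides by N⁻¹ gives Y = CN⁻¹.
det N = -4, so N⁻¹ = [[-3/4, -5/4, 5], [-1, -2, 7], [-3/4, -5/4, 4]].
Y = CN⁻¹ = [[0, -6, 12]] · [[-3/4, -5/4, 5], [-1, -2, 7], [-3/4, -5/4, 4]] = [[-3, -3, 6]].

Y = [[-3, -3, 6]]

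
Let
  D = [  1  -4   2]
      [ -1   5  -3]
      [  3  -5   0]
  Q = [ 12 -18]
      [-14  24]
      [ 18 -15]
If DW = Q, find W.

Since D multiplies W on the left, W = D⁻¹Q.
D has determinant 1; D⁻¹ = [[-15, -10, 2], [-9, -6, 1], [-10, -7, 1]].
W = D⁻¹Q = [[-15, -10, 2], [-9, -6, 1], [-10, -7, 1]] · [[12, -18], [-14, 24], [18, -15]] = [[-4, 0], [-6, 3], [-4, -3]].

W = [[-4, 0], [-6, 3], [-4, -3]]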